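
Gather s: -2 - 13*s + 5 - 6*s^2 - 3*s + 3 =-6*s^2 - 16*s + 6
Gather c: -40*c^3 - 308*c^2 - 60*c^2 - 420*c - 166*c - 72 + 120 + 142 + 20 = -40*c^3 - 368*c^2 - 586*c + 210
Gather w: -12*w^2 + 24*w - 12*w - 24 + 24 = -12*w^2 + 12*w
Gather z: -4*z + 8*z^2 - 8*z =8*z^2 - 12*z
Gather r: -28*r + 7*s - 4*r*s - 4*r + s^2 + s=r*(-4*s - 32) + s^2 + 8*s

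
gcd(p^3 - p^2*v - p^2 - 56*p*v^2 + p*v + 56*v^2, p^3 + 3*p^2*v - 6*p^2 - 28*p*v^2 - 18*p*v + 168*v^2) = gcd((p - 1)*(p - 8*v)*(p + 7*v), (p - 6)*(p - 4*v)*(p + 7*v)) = p + 7*v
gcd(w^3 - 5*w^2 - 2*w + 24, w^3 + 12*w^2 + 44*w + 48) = w + 2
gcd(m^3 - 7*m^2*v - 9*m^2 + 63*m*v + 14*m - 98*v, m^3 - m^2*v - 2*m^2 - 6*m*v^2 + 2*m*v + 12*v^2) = m - 2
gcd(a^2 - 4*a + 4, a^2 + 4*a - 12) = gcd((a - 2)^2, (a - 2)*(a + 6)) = a - 2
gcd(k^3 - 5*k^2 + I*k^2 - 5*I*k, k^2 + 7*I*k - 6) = k + I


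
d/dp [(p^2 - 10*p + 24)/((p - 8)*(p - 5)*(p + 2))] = (-p^4 + 20*p^3 - 168*p^2 + 688*p - 1136)/(p^6 - 22*p^5 + 149*p^4 - 148*p^3 - 1564*p^2 + 2240*p + 6400)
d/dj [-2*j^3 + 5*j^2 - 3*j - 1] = -6*j^2 + 10*j - 3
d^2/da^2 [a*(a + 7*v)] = 2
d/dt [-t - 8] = -1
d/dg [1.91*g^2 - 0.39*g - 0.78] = 3.82*g - 0.39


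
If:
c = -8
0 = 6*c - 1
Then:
No Solution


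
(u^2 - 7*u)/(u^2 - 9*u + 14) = u/(u - 2)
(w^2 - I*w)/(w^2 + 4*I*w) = (w - I)/(w + 4*I)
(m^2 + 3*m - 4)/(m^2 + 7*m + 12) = (m - 1)/(m + 3)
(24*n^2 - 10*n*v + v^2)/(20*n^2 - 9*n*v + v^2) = (-6*n + v)/(-5*n + v)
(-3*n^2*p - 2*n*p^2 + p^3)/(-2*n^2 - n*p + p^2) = p*(-3*n + p)/(-2*n + p)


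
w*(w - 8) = w^2 - 8*w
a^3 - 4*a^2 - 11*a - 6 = (a - 6)*(a + 1)^2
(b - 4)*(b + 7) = b^2 + 3*b - 28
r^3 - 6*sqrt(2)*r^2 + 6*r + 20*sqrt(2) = (r - 5*sqrt(2))*(r - 2*sqrt(2))*(r + sqrt(2))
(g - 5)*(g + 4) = g^2 - g - 20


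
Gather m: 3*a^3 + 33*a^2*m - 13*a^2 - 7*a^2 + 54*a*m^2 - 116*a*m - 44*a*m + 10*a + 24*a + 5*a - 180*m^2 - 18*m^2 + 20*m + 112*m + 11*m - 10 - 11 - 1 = 3*a^3 - 20*a^2 + 39*a + m^2*(54*a - 198) + m*(33*a^2 - 160*a + 143) - 22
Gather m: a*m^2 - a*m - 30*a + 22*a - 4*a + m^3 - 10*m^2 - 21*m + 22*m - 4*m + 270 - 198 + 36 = -12*a + m^3 + m^2*(a - 10) + m*(-a - 3) + 108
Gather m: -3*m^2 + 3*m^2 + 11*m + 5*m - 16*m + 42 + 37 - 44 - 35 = 0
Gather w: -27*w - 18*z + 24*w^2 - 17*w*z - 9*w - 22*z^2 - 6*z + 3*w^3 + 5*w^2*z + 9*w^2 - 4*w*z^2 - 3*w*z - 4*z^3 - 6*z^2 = 3*w^3 + w^2*(5*z + 33) + w*(-4*z^2 - 20*z - 36) - 4*z^3 - 28*z^2 - 24*z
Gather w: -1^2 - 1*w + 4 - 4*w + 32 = 35 - 5*w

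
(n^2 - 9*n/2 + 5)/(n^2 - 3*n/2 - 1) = (2*n - 5)/(2*n + 1)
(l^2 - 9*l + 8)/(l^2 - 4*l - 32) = (l - 1)/(l + 4)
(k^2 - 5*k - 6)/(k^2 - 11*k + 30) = (k + 1)/(k - 5)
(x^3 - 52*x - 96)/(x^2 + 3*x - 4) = (x^3 - 52*x - 96)/(x^2 + 3*x - 4)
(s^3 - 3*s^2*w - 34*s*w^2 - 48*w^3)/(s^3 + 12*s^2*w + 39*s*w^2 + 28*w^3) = (s^3 - 3*s^2*w - 34*s*w^2 - 48*w^3)/(s^3 + 12*s^2*w + 39*s*w^2 + 28*w^3)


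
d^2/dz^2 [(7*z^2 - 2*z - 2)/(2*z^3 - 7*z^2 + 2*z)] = 4*(14*z^6 - 12*z^5 - 24*z^4 + 116*z^3 - 159*z^2 + 42*z - 4)/(z^3*(8*z^6 - 84*z^5 + 318*z^4 - 511*z^3 + 318*z^2 - 84*z + 8))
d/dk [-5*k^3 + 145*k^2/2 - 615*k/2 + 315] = -15*k^2 + 145*k - 615/2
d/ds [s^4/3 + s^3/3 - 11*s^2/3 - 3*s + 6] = 4*s^3/3 + s^2 - 22*s/3 - 3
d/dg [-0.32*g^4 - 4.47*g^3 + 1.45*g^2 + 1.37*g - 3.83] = -1.28*g^3 - 13.41*g^2 + 2.9*g + 1.37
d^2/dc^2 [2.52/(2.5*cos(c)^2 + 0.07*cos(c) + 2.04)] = (-63.0*(1 - cos(c)^2)^2 - 1.323*cos(c)^3 + 19.895652*cos(c)^2 + 3.005856*cos(c) + 37.320696)/(2.5*cos(c)^2 + 0.07*cos(c) + 2.04)^3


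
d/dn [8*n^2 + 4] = 16*n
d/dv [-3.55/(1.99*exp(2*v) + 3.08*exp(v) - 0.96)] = (14.129*exp(v) + 10.934)*exp(v)/(1.99*exp(2*v) + 3.08*exp(v) - 0.96)^2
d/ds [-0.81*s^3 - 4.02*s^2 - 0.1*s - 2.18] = -2.43*s^2 - 8.04*s - 0.1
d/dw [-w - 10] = -1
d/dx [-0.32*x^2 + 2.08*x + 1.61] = 2.08 - 0.64*x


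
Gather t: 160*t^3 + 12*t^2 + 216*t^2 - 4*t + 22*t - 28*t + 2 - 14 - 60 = 160*t^3 + 228*t^2 - 10*t - 72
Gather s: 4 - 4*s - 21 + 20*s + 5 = 16*s - 12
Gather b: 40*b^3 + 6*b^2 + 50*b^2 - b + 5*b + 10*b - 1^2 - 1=40*b^3 + 56*b^2 + 14*b - 2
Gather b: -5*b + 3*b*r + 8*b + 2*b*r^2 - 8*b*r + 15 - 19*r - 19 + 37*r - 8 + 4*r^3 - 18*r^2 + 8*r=b*(2*r^2 - 5*r + 3) + 4*r^3 - 18*r^2 + 26*r - 12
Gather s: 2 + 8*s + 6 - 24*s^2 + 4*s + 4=-24*s^2 + 12*s + 12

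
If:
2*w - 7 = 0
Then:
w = 7/2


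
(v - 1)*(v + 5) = v^2 + 4*v - 5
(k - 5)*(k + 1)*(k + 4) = k^3 - 21*k - 20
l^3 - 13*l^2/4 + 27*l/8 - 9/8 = (l - 3/2)*(l - 1)*(l - 3/4)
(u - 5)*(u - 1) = u^2 - 6*u + 5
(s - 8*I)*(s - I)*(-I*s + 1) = -I*s^3 - 8*s^2 - I*s - 8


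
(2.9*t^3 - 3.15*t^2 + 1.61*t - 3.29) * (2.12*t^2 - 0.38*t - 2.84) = 6.148*t^5 - 7.78*t^4 - 3.6258*t^3 + 1.3594*t^2 - 3.3222*t + 9.3436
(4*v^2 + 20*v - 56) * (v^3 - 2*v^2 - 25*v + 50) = 4*v^5 + 12*v^4 - 196*v^3 - 188*v^2 + 2400*v - 2800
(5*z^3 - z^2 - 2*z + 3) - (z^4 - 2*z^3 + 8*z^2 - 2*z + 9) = -z^4 + 7*z^3 - 9*z^2 - 6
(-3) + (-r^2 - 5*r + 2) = -r^2 - 5*r - 1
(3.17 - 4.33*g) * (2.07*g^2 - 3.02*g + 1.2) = -8.9631*g^3 + 19.6385*g^2 - 14.7694*g + 3.804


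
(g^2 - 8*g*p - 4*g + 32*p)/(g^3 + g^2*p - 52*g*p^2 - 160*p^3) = (g - 4)/(g^2 + 9*g*p + 20*p^2)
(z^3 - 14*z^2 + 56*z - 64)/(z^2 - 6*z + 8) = z - 8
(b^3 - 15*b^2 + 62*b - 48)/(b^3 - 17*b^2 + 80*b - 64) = (b - 6)/(b - 8)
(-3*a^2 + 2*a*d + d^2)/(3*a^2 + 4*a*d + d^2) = (-a + d)/(a + d)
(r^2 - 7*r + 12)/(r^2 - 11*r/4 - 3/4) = 4*(r - 4)/(4*r + 1)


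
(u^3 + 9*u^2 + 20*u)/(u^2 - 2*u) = (u^2 + 9*u + 20)/(u - 2)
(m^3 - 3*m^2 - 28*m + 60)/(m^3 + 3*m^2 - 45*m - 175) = (m^2 - 8*m + 12)/(m^2 - 2*m - 35)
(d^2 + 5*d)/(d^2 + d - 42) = d*(d + 5)/(d^2 + d - 42)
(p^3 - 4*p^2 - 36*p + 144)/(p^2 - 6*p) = p + 2 - 24/p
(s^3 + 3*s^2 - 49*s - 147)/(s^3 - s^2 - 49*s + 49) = (s + 3)/(s - 1)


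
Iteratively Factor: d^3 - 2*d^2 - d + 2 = (d + 1)*(d^2 - 3*d + 2) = (d - 1)*(d + 1)*(d - 2)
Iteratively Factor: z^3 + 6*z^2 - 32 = (z - 2)*(z^2 + 8*z + 16) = (z - 2)*(z + 4)*(z + 4)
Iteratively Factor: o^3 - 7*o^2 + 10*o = (o - 5)*(o^2 - 2*o) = o*(o - 5)*(o - 2)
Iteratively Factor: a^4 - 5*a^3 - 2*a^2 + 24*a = (a - 4)*(a^3 - a^2 - 6*a) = (a - 4)*(a + 2)*(a^2 - 3*a) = (a - 4)*(a - 3)*(a + 2)*(a)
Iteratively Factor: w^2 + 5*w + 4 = (w + 1)*(w + 4)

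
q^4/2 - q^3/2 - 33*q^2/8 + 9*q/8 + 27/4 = (q/2 + 1)*(q - 3)*(q - 3/2)*(q + 3/2)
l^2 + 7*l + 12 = (l + 3)*(l + 4)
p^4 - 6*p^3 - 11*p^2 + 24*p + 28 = (p - 7)*(p - 2)*(p + 1)*(p + 2)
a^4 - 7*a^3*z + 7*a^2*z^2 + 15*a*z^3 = a*(a - 5*z)*(a - 3*z)*(a + z)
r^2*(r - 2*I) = r^3 - 2*I*r^2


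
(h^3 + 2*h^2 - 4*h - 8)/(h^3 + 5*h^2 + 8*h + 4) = (h - 2)/(h + 1)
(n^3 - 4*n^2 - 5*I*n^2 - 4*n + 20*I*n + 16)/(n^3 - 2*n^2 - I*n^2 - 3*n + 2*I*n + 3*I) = (n^2 - 4*n*(1 + I) + 16*I)/(n^2 - 2*n - 3)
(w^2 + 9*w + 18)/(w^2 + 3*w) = (w + 6)/w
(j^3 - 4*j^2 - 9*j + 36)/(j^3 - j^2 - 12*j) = (j - 3)/j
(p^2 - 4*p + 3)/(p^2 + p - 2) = (p - 3)/(p + 2)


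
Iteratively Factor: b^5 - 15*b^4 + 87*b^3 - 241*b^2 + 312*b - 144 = (b - 4)*(b^4 - 11*b^3 + 43*b^2 - 69*b + 36) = (b - 4)^2*(b^3 - 7*b^2 + 15*b - 9) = (b - 4)^2*(b - 1)*(b^2 - 6*b + 9) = (b - 4)^2*(b - 3)*(b - 1)*(b - 3)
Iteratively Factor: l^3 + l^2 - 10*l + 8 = (l + 4)*(l^2 - 3*l + 2) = (l - 1)*(l + 4)*(l - 2)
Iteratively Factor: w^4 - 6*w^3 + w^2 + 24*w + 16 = (w + 1)*(w^3 - 7*w^2 + 8*w + 16) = (w - 4)*(w + 1)*(w^2 - 3*w - 4) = (w - 4)^2*(w + 1)*(w + 1)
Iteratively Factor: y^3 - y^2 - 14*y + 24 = (y - 2)*(y^2 + y - 12) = (y - 2)*(y + 4)*(y - 3)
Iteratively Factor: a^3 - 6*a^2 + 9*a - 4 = (a - 1)*(a^2 - 5*a + 4) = (a - 1)^2*(a - 4)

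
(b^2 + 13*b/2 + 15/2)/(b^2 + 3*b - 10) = (b + 3/2)/(b - 2)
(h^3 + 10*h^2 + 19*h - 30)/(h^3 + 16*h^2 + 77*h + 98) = (h^3 + 10*h^2 + 19*h - 30)/(h^3 + 16*h^2 + 77*h + 98)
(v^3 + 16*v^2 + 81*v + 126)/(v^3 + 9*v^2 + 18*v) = (v + 7)/v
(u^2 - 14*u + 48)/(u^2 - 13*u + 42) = (u - 8)/(u - 7)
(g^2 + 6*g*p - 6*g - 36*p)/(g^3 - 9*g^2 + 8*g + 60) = (g + 6*p)/(g^2 - 3*g - 10)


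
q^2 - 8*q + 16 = (q - 4)^2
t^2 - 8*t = t*(t - 8)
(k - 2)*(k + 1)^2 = k^3 - 3*k - 2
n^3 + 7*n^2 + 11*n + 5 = (n + 1)^2*(n + 5)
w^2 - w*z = w*(w - z)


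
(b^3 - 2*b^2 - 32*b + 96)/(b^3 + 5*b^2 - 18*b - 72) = (b - 4)/(b + 3)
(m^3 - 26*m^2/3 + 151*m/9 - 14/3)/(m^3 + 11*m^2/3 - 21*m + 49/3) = (m^2 - 19*m/3 + 2)/(m^2 + 6*m - 7)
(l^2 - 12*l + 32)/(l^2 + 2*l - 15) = (l^2 - 12*l + 32)/(l^2 + 2*l - 15)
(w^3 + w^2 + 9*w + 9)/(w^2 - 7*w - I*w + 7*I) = (w^3 + w^2 + 9*w + 9)/(w^2 - 7*w - I*w + 7*I)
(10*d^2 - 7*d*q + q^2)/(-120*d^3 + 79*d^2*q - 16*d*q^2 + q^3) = (-2*d + q)/(24*d^2 - 11*d*q + q^2)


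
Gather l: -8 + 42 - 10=24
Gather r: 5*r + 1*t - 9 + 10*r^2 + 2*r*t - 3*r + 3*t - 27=10*r^2 + r*(2*t + 2) + 4*t - 36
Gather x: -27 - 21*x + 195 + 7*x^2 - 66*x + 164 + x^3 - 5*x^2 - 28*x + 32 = x^3 + 2*x^2 - 115*x + 364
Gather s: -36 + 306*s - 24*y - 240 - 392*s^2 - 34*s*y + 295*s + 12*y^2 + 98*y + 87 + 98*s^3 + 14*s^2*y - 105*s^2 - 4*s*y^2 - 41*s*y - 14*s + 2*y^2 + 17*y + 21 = 98*s^3 + s^2*(14*y - 497) + s*(-4*y^2 - 75*y + 587) + 14*y^2 + 91*y - 168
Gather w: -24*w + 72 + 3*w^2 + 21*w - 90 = 3*w^2 - 3*w - 18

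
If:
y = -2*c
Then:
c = -y/2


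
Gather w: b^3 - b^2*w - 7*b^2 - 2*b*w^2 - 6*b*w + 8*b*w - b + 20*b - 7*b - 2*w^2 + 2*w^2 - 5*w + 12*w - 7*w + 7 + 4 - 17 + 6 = b^3 - 7*b^2 - 2*b*w^2 + 12*b + w*(-b^2 + 2*b)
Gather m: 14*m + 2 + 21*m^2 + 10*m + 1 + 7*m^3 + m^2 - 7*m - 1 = 7*m^3 + 22*m^2 + 17*m + 2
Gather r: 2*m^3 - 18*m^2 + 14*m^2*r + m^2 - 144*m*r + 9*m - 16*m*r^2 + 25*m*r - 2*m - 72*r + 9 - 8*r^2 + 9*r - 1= 2*m^3 - 17*m^2 + 7*m + r^2*(-16*m - 8) + r*(14*m^2 - 119*m - 63) + 8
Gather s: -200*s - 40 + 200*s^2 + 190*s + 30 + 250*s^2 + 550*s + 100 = 450*s^2 + 540*s + 90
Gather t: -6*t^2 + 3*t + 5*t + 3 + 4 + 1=-6*t^2 + 8*t + 8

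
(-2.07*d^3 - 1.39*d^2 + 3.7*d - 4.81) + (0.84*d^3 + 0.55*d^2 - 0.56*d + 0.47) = -1.23*d^3 - 0.84*d^2 + 3.14*d - 4.34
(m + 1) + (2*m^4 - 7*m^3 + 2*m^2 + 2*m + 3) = 2*m^4 - 7*m^3 + 2*m^2 + 3*m + 4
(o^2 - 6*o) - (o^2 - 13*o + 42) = 7*o - 42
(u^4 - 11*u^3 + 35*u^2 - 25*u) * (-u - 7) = -u^5 + 4*u^4 + 42*u^3 - 220*u^2 + 175*u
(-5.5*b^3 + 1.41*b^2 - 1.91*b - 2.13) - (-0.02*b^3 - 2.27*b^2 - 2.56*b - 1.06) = -5.48*b^3 + 3.68*b^2 + 0.65*b - 1.07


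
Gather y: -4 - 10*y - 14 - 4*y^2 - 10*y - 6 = -4*y^2 - 20*y - 24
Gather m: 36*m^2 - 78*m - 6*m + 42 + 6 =36*m^2 - 84*m + 48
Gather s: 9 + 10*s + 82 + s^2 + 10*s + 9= s^2 + 20*s + 100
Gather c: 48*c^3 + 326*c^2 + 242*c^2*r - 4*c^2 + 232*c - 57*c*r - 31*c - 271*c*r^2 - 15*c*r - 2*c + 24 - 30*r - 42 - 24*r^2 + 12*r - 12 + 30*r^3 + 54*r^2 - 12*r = 48*c^3 + c^2*(242*r + 322) + c*(-271*r^2 - 72*r + 199) + 30*r^3 + 30*r^2 - 30*r - 30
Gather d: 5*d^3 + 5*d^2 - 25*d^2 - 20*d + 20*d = 5*d^3 - 20*d^2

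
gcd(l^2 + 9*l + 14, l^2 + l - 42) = l + 7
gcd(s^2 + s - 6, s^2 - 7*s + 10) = s - 2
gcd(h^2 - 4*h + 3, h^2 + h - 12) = h - 3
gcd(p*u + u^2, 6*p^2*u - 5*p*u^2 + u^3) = u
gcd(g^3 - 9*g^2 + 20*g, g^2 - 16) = g - 4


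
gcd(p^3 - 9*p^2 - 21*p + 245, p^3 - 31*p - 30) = p + 5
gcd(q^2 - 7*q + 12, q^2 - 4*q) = q - 4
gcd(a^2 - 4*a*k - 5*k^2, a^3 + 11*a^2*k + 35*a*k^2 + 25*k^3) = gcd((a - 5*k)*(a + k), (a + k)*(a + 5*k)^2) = a + k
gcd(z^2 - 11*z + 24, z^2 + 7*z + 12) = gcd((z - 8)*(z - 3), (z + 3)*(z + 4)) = 1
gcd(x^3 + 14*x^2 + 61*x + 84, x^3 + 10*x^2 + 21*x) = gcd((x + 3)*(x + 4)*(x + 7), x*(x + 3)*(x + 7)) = x^2 + 10*x + 21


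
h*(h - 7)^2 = h^3 - 14*h^2 + 49*h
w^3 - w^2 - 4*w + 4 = (w - 2)*(w - 1)*(w + 2)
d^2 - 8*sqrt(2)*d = d*(d - 8*sqrt(2))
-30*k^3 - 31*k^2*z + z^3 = (-6*k + z)*(k + z)*(5*k + z)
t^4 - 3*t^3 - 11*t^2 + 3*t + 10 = (t - 5)*(t - 1)*(t + 1)*(t + 2)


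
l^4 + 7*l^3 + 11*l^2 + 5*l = l*(l + 1)^2*(l + 5)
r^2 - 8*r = r*(r - 8)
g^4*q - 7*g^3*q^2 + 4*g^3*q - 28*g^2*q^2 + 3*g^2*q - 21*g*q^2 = g*(g + 3)*(g - 7*q)*(g*q + q)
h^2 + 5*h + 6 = (h + 2)*(h + 3)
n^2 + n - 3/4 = (n - 1/2)*(n + 3/2)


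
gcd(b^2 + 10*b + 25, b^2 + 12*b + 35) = b + 5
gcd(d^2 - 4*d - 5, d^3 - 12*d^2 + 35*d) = d - 5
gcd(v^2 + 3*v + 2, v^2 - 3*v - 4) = v + 1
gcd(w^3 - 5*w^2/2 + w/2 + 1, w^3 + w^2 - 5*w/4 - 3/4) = w^2 - w/2 - 1/2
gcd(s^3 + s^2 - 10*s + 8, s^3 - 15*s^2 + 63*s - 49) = s - 1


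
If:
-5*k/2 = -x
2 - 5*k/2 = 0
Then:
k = 4/5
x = 2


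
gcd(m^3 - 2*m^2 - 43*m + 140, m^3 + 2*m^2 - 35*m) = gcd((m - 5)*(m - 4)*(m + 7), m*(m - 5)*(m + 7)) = m^2 + 2*m - 35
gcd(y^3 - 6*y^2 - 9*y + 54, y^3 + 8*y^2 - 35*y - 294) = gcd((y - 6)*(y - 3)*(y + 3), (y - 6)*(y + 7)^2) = y - 6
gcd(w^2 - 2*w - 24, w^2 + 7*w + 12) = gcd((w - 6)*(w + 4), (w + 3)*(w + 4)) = w + 4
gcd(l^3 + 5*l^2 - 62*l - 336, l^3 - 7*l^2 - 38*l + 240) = l^2 - 2*l - 48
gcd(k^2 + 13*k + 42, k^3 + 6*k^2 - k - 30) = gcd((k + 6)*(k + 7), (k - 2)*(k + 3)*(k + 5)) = 1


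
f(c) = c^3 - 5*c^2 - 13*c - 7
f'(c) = 3*c^2 - 10*c - 13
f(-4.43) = -134.47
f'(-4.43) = 90.17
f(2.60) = -57.02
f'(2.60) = -18.72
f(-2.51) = -21.68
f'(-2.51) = 31.00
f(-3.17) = -47.89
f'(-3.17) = 48.85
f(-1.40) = -1.34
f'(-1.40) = 6.88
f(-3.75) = -81.30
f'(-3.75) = 66.69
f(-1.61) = -3.20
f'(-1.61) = 10.88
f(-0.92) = -0.05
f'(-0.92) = -1.26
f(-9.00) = -1024.00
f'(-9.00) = 320.00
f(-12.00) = -2299.00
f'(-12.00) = 539.00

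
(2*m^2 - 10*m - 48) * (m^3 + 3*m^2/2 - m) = 2*m^5 - 7*m^4 - 65*m^3 - 62*m^2 + 48*m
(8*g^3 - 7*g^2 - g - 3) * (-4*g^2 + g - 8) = -32*g^5 + 36*g^4 - 67*g^3 + 67*g^2 + 5*g + 24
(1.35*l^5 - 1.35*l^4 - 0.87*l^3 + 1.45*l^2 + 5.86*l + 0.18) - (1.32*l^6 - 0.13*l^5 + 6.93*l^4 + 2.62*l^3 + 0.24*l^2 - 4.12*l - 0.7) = -1.32*l^6 + 1.48*l^5 - 8.28*l^4 - 3.49*l^3 + 1.21*l^2 + 9.98*l + 0.88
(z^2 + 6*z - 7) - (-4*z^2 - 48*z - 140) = 5*z^2 + 54*z + 133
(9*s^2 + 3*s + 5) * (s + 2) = 9*s^3 + 21*s^2 + 11*s + 10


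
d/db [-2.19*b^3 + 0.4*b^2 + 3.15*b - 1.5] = -6.57*b^2 + 0.8*b + 3.15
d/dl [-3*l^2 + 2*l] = 2 - 6*l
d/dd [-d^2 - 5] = -2*d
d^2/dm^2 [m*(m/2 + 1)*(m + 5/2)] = 3*m + 9/2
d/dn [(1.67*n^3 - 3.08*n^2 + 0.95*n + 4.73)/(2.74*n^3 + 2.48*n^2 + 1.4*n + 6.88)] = (12.5808*n^4 - 0.530000000000001*n^3 - 11.0798*n^2 - 65.8416*n - 0.0860000000000003)/(7.5076*n^6 + 13.5904*n^5 + 13.8224*n^4 + 44.6464*n^3 + 36.0848*n^2 + 19.264*n + 47.3344)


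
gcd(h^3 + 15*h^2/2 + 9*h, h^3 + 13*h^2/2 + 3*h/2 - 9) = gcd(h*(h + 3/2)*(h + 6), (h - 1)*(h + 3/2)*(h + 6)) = h^2 + 15*h/2 + 9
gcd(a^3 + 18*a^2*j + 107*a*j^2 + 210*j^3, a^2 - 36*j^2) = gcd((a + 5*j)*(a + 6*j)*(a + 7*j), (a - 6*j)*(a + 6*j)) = a + 6*j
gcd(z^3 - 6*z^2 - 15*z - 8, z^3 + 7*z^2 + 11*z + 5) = z^2 + 2*z + 1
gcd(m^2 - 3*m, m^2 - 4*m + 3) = m - 3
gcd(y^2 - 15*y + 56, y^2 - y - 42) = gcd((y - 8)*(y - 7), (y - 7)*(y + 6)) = y - 7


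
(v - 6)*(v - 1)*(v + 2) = v^3 - 5*v^2 - 8*v + 12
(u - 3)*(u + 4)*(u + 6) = u^3 + 7*u^2 - 6*u - 72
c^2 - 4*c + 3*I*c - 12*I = (c - 4)*(c + 3*I)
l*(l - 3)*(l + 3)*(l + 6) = l^4 + 6*l^3 - 9*l^2 - 54*l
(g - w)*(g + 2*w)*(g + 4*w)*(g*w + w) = g^4*w + 5*g^3*w^2 + g^3*w + 2*g^2*w^3 + 5*g^2*w^2 - 8*g*w^4 + 2*g*w^3 - 8*w^4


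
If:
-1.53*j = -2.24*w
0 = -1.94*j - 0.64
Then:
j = -0.33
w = -0.23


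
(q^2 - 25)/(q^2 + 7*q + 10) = (q - 5)/(q + 2)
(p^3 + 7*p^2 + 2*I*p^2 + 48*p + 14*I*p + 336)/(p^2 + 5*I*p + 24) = (p^2 + p*(7 - 6*I) - 42*I)/(p - 3*I)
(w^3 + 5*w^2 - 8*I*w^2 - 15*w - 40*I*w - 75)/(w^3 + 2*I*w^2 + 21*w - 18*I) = (w^2 + 5*w*(1 - I) - 25*I)/(w^2 + 5*I*w + 6)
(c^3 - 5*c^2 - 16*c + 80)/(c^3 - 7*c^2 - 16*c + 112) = (c - 5)/(c - 7)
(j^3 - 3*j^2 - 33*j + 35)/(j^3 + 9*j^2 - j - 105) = (j^2 - 8*j + 7)/(j^2 + 4*j - 21)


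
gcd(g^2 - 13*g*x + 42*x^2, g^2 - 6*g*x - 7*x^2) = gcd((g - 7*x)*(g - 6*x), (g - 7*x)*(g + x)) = -g + 7*x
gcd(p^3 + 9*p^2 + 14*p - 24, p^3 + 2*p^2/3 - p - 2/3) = p - 1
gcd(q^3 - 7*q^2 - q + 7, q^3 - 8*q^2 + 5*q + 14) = q^2 - 6*q - 7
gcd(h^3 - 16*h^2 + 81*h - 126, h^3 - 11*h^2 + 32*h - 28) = h - 7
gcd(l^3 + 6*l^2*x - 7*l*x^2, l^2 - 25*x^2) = 1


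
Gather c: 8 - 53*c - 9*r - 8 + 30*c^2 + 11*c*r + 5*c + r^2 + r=30*c^2 + c*(11*r - 48) + r^2 - 8*r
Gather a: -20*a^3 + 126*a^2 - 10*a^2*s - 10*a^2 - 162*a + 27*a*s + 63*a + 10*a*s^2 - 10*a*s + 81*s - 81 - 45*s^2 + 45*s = -20*a^3 + a^2*(116 - 10*s) + a*(10*s^2 + 17*s - 99) - 45*s^2 + 126*s - 81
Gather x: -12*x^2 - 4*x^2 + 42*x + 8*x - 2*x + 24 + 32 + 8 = -16*x^2 + 48*x + 64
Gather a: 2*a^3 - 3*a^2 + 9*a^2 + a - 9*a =2*a^3 + 6*a^2 - 8*a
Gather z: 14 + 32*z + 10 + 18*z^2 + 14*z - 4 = 18*z^2 + 46*z + 20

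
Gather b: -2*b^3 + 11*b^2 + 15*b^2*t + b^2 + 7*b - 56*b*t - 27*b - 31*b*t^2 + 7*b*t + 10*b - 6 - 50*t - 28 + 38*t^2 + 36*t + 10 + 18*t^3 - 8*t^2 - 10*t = -2*b^3 + b^2*(15*t + 12) + b*(-31*t^2 - 49*t - 10) + 18*t^3 + 30*t^2 - 24*t - 24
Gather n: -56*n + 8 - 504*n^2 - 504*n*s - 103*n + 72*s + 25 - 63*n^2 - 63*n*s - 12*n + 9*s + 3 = -567*n^2 + n*(-567*s - 171) + 81*s + 36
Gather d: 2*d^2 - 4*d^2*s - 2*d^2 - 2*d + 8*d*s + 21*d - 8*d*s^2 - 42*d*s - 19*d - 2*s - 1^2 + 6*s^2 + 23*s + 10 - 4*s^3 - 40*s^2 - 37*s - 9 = -4*d^2*s + d*(-8*s^2 - 34*s) - 4*s^3 - 34*s^2 - 16*s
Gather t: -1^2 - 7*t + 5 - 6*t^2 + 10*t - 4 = -6*t^2 + 3*t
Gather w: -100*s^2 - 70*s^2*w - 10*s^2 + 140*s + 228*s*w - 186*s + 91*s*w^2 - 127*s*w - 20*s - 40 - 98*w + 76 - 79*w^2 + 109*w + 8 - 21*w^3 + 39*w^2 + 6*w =-110*s^2 - 66*s - 21*w^3 + w^2*(91*s - 40) + w*(-70*s^2 + 101*s + 17) + 44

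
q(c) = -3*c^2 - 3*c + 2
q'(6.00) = -39.00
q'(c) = -6*c - 3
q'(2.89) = -20.34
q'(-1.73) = 7.38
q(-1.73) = -1.79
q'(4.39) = -29.34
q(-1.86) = -2.80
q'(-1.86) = 8.16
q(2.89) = -31.73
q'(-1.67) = 7.02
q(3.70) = -50.17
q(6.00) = -124.00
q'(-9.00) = 51.00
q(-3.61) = -26.27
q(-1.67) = -1.36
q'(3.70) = -25.20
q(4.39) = -68.99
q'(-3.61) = 18.66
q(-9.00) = -214.00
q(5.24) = -96.09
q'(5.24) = -34.44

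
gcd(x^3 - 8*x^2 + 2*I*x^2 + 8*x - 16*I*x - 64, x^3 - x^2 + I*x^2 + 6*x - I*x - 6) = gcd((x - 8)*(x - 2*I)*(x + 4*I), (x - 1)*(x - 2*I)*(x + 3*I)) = x - 2*I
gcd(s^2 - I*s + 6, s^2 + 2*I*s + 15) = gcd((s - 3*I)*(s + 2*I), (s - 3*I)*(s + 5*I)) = s - 3*I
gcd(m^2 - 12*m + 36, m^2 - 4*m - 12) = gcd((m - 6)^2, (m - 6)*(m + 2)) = m - 6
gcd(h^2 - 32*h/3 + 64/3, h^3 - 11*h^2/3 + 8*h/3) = h - 8/3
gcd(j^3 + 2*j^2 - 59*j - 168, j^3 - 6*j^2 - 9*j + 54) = j + 3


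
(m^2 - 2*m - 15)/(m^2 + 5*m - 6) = (m^2 - 2*m - 15)/(m^2 + 5*m - 6)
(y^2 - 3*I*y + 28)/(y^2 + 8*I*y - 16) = (y - 7*I)/(y + 4*I)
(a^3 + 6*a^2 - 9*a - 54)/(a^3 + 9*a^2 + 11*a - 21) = (a^2 + 3*a - 18)/(a^2 + 6*a - 7)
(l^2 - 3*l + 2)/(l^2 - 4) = (l - 1)/(l + 2)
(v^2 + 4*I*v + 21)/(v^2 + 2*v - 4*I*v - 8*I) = (v^2 + 4*I*v + 21)/(v^2 + v*(2 - 4*I) - 8*I)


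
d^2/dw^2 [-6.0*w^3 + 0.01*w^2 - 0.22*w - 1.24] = 0.02 - 36.0*w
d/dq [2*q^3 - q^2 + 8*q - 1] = 6*q^2 - 2*q + 8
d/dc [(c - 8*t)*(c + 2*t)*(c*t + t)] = t*(3*c^2 - 12*c*t + 2*c - 16*t^2 - 6*t)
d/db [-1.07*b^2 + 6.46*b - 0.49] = 6.46 - 2.14*b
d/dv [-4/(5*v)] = 4/(5*v^2)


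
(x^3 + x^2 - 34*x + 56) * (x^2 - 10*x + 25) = x^5 - 9*x^4 - 19*x^3 + 421*x^2 - 1410*x + 1400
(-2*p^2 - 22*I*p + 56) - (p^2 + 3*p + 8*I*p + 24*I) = -3*p^2 - 3*p - 30*I*p + 56 - 24*I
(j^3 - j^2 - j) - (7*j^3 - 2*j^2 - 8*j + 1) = -6*j^3 + j^2 + 7*j - 1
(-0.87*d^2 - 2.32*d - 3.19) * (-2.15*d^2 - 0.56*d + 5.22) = 1.8705*d^4 + 5.4752*d^3 + 3.6163*d^2 - 10.324*d - 16.6518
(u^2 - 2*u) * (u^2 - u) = u^4 - 3*u^3 + 2*u^2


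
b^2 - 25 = (b - 5)*(b + 5)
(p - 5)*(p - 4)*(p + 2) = p^3 - 7*p^2 + 2*p + 40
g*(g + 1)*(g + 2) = g^3 + 3*g^2 + 2*g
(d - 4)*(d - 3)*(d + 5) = d^3 - 2*d^2 - 23*d + 60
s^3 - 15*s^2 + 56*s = s*(s - 8)*(s - 7)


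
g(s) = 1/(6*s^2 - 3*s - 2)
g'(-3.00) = 0.01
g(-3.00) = 0.02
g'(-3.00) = 0.01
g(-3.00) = 0.02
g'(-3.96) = 0.00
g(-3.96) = 0.01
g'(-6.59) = 0.00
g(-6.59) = 0.00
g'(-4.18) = 0.00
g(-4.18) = 0.01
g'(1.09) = -2.92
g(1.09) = 0.54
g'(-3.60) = 0.01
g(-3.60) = 0.01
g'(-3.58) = 0.01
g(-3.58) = 0.01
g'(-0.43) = 51.15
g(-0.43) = 2.50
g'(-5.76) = 0.00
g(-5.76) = 0.00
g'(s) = (3 - 12*s)/(6*s^2 - 3*s - 2)^2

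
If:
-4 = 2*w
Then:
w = -2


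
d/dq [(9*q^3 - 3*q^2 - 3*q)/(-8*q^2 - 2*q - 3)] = 9*(-8*q^4 - 4*q^3 - 11*q^2 + 2*q + 1)/(64*q^4 + 32*q^3 + 52*q^2 + 12*q + 9)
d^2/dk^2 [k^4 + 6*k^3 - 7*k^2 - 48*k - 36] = 12*k^2 + 36*k - 14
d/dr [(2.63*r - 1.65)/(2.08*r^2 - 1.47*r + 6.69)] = (-5.4704*r^2 + 6.864*r + 15.1692)/(4.3264*r^4 - 6.1152*r^3 + 29.9913*r^2 - 19.6686*r + 44.7561)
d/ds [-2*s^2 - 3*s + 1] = -4*s - 3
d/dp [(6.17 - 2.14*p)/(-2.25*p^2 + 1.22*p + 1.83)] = (-4.815*p^2 + 27.765*p - 11.4436)/(5.0625*p^4 - 5.49*p^3 - 6.7466*p^2 + 4.4652*p + 3.3489)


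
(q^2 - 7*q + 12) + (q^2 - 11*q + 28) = 2*q^2 - 18*q + 40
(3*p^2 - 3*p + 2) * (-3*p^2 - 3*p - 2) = -9*p^4 - 3*p^2 - 4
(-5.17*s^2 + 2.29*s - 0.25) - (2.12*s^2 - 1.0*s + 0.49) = -7.29*s^2 + 3.29*s - 0.74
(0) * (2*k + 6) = 0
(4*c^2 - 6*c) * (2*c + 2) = 8*c^3 - 4*c^2 - 12*c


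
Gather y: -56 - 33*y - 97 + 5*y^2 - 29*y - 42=5*y^2 - 62*y - 195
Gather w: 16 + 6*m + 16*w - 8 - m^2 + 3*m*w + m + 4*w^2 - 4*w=-m^2 + 7*m + 4*w^2 + w*(3*m + 12) + 8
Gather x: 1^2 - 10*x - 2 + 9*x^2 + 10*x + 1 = 9*x^2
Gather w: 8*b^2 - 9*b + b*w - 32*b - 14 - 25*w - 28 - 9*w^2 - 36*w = 8*b^2 - 41*b - 9*w^2 + w*(b - 61) - 42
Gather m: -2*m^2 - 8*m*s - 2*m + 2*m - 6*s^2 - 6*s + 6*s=-2*m^2 - 8*m*s - 6*s^2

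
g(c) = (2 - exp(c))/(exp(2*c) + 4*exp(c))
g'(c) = (2 - exp(c))*(-2*exp(2*c) - 4*exp(c))/(exp(2*c) + 4*exp(c))^2 - exp(c)/(exp(2*c) + 4*exp(c))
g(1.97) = -0.06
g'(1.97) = 0.02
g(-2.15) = 3.93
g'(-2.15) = -4.28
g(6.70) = -0.00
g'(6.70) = 0.00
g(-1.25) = 1.40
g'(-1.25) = -1.72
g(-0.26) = 0.33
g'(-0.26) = -0.60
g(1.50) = -0.07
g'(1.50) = -0.02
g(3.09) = -0.03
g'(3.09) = 0.03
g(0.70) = -0.00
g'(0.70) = -0.16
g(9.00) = 0.00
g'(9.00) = 0.00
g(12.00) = 0.00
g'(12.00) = 0.00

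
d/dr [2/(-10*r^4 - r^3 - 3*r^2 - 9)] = 2*r*(40*r^2 + 3*r + 6)/(10*r^4 + r^3 + 3*r^2 + 9)^2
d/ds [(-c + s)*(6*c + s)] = 5*c + 2*s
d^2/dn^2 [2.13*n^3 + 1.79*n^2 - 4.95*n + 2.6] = 12.78*n + 3.58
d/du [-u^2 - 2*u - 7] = -2*u - 2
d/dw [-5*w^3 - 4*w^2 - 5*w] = -15*w^2 - 8*w - 5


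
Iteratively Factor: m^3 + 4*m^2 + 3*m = (m)*(m^2 + 4*m + 3) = m*(m + 1)*(m + 3)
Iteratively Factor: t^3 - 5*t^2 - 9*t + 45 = (t + 3)*(t^2 - 8*t + 15) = (t - 3)*(t + 3)*(t - 5)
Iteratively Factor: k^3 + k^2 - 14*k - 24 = (k - 4)*(k^2 + 5*k + 6) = (k - 4)*(k + 3)*(k + 2)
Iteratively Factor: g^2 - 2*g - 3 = (g - 3)*(g + 1)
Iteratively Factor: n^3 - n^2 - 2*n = (n)*(n^2 - n - 2) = n*(n + 1)*(n - 2)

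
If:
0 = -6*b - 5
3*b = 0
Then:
No Solution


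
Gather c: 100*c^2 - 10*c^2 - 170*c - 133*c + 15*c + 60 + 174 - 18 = 90*c^2 - 288*c + 216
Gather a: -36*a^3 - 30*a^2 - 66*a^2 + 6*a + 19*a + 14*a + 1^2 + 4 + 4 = -36*a^3 - 96*a^2 + 39*a + 9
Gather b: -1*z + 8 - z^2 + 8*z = -z^2 + 7*z + 8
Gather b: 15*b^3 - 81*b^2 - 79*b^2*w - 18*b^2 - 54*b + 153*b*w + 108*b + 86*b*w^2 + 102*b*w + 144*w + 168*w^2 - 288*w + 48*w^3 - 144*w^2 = 15*b^3 + b^2*(-79*w - 99) + b*(86*w^2 + 255*w + 54) + 48*w^3 + 24*w^2 - 144*w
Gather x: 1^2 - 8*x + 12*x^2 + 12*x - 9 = 12*x^2 + 4*x - 8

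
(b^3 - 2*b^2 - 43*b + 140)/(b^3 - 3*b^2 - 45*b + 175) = (b - 4)/(b - 5)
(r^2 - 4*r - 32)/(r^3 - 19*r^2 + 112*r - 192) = (r + 4)/(r^2 - 11*r + 24)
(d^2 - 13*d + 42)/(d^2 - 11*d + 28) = (d - 6)/(d - 4)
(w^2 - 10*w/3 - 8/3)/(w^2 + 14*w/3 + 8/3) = (w - 4)/(w + 4)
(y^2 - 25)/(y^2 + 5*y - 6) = (y^2 - 25)/(y^2 + 5*y - 6)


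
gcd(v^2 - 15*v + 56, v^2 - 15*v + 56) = v^2 - 15*v + 56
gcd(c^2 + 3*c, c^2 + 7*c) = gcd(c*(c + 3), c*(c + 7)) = c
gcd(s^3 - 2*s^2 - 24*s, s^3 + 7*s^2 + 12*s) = s^2 + 4*s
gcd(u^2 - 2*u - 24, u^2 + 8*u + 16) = u + 4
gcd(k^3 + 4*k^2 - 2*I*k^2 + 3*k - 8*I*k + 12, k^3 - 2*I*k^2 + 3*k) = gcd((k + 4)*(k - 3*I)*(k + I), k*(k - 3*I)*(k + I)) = k^2 - 2*I*k + 3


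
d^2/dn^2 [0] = 0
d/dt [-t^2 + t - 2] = 1 - 2*t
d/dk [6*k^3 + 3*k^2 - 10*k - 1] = 18*k^2 + 6*k - 10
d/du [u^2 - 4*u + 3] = 2*u - 4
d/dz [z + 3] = 1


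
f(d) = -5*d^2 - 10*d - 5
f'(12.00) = -130.00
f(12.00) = -845.00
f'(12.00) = -130.00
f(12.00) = -845.00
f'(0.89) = -18.90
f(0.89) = -17.86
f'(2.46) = -34.60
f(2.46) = -59.86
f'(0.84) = -18.40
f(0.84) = -16.93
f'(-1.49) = 4.90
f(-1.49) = -1.20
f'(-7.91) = 69.10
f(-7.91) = -238.74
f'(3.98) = -49.80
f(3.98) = -124.00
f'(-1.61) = 6.10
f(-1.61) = -1.86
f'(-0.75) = -2.50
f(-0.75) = -0.31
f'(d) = -10*d - 10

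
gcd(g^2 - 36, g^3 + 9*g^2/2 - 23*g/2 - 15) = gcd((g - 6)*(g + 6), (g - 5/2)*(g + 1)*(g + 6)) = g + 6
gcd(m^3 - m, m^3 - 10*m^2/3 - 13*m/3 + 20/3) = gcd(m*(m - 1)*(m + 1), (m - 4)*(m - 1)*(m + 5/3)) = m - 1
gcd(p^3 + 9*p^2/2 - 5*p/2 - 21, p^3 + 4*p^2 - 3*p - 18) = p^2 + p - 6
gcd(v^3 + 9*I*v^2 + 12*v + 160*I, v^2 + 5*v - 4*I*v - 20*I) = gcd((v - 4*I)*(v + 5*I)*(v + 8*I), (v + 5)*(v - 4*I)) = v - 4*I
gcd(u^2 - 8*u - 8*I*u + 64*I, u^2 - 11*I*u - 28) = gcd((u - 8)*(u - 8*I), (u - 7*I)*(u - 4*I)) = 1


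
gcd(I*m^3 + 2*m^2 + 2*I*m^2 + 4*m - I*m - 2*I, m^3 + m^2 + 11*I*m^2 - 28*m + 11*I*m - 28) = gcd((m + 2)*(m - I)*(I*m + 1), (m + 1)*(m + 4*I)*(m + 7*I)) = 1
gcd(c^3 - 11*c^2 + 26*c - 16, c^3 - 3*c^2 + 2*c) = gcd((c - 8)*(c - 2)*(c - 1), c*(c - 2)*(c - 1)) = c^2 - 3*c + 2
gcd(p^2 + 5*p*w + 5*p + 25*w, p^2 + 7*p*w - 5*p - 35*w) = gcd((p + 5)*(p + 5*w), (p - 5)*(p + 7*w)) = 1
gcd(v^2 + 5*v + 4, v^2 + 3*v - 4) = v + 4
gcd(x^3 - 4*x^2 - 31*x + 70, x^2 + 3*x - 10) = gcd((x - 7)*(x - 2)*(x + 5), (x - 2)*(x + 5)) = x^2 + 3*x - 10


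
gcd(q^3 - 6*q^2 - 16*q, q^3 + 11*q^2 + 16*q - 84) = 1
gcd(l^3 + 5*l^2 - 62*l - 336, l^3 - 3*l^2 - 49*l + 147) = l + 7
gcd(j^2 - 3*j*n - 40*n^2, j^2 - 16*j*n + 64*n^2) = j - 8*n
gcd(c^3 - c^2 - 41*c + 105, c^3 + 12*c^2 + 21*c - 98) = c + 7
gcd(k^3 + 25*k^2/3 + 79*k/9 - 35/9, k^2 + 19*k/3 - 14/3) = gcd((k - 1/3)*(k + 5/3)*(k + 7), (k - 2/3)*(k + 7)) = k + 7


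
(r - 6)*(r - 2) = r^2 - 8*r + 12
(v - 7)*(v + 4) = v^2 - 3*v - 28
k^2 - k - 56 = (k - 8)*(k + 7)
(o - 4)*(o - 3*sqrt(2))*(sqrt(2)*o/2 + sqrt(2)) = sqrt(2)*o^3/2 - 3*o^2 - sqrt(2)*o^2 - 4*sqrt(2)*o + 6*o + 24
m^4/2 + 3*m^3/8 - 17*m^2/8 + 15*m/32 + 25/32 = (m/2 + 1/4)*(m - 5/4)*(m - 1)*(m + 5/2)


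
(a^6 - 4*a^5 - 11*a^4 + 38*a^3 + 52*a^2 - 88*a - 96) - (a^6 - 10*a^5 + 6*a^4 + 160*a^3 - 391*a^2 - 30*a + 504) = 6*a^5 - 17*a^4 - 122*a^3 + 443*a^2 - 58*a - 600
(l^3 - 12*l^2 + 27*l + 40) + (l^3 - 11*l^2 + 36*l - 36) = 2*l^3 - 23*l^2 + 63*l + 4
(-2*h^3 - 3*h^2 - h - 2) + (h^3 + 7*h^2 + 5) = -h^3 + 4*h^2 - h + 3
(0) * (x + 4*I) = 0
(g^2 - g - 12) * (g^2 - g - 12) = g^4 - 2*g^3 - 23*g^2 + 24*g + 144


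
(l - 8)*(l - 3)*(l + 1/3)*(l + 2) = l^4 - 26*l^3/3 - l^2 + 146*l/3 + 16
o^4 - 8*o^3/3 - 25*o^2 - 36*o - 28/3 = (o - 7)*(o + 1/3)*(o + 2)^2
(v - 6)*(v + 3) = v^2 - 3*v - 18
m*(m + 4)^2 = m^3 + 8*m^2 + 16*m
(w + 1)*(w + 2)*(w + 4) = w^3 + 7*w^2 + 14*w + 8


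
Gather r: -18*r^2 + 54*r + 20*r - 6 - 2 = -18*r^2 + 74*r - 8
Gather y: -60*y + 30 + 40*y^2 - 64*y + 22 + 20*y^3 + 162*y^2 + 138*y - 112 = 20*y^3 + 202*y^2 + 14*y - 60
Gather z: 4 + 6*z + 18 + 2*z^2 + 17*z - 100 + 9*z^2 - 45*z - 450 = 11*z^2 - 22*z - 528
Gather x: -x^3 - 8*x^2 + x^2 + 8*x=-x^3 - 7*x^2 + 8*x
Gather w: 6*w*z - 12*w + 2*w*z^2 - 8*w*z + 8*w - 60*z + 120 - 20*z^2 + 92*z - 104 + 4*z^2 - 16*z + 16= w*(2*z^2 - 2*z - 4) - 16*z^2 + 16*z + 32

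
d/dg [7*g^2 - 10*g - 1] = 14*g - 10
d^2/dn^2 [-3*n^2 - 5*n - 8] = -6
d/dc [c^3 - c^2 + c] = 3*c^2 - 2*c + 1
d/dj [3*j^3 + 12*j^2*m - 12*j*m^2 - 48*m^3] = 9*j^2 + 24*j*m - 12*m^2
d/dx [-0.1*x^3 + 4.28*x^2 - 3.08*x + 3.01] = -0.3*x^2 + 8.56*x - 3.08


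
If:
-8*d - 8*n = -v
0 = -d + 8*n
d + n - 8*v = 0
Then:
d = 0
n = 0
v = 0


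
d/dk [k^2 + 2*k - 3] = 2*k + 2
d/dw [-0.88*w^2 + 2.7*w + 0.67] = 2.7 - 1.76*w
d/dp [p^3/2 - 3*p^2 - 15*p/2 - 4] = 3*p^2/2 - 6*p - 15/2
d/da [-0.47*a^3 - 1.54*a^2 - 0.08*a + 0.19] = -1.41*a^2 - 3.08*a - 0.08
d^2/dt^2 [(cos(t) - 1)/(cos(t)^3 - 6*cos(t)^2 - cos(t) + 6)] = (-4*sin(t)^4 + 51*sin(t)^2 + 45*cos(t)/4 + 15*cos(3*t)/4 + 15)/((cos(t) - 6)^3*(cos(t) + 1)^3)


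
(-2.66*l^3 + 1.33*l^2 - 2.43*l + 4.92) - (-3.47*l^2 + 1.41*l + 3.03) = -2.66*l^3 + 4.8*l^2 - 3.84*l + 1.89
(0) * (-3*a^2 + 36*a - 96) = 0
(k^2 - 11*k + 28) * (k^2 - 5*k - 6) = k^4 - 16*k^3 + 77*k^2 - 74*k - 168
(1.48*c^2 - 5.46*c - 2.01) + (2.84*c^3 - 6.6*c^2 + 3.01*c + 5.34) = 2.84*c^3 - 5.12*c^2 - 2.45*c + 3.33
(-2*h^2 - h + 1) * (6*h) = -12*h^3 - 6*h^2 + 6*h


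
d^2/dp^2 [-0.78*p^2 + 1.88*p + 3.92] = -1.56000000000000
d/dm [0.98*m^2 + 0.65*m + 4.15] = 1.96*m + 0.65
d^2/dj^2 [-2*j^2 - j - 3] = -4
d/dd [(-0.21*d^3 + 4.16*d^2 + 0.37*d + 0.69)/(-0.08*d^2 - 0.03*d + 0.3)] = (0.0168*d^4 + 0.0126000000000001*d^3 - 0.2842*d^2 + 2.6064*d + 0.1317)/(0.0064*d^4 + 0.0048*d^3 - 0.0471*d^2 - 0.018*d + 0.09)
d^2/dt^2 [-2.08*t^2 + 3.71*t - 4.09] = -4.16000000000000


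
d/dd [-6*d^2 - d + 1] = -12*d - 1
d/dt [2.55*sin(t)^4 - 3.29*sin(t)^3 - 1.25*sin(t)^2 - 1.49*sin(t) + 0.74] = (10.2*sin(t)^3 - 9.87*sin(t)^2 - 2.5*sin(t) - 1.49)*cos(t)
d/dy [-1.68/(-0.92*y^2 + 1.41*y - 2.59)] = (2.3688 - 3.0912*y)/(0.92*y^2 - 1.41*y + 2.59)^2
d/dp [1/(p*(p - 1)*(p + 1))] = (1 - 3*p^2)/(p^6 - 2*p^4 + p^2)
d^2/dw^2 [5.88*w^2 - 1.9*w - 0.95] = 11.7600000000000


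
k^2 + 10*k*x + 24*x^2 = (k + 4*x)*(k + 6*x)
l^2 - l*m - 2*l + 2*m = (l - 2)*(l - m)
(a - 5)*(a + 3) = a^2 - 2*a - 15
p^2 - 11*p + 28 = (p - 7)*(p - 4)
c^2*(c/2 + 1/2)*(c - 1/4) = c^4/2 + 3*c^3/8 - c^2/8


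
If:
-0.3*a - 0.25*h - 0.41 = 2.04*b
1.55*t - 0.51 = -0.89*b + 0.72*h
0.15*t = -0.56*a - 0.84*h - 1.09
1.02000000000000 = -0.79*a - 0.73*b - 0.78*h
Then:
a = -0.02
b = -0.05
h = -1.24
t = -0.22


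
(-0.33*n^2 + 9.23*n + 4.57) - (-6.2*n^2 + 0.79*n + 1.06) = 5.87*n^2 + 8.44*n + 3.51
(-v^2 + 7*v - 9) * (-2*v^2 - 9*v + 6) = 2*v^4 - 5*v^3 - 51*v^2 + 123*v - 54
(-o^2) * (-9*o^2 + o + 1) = 9*o^4 - o^3 - o^2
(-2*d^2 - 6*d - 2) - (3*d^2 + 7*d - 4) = -5*d^2 - 13*d + 2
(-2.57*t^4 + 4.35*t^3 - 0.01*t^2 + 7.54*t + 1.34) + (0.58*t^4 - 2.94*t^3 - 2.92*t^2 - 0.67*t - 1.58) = -1.99*t^4 + 1.41*t^3 - 2.93*t^2 + 6.87*t - 0.24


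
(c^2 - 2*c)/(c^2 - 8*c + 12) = c/(c - 6)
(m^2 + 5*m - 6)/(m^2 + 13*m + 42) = (m - 1)/(m + 7)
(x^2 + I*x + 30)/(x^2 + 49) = (x^2 + I*x + 30)/(x^2 + 49)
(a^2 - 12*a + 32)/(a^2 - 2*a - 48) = (a - 4)/(a + 6)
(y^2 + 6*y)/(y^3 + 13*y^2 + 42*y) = 1/(y + 7)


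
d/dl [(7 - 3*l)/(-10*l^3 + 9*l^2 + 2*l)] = (-60*l^3 + 237*l^2 - 126*l - 14)/(l^2*(100*l^4 - 180*l^3 + 41*l^2 + 36*l + 4))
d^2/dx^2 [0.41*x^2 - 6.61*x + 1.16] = 0.820000000000000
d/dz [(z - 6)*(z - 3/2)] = 2*z - 15/2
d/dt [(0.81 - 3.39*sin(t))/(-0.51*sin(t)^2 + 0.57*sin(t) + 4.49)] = (-1.7289*sin(t)^2 + 0.8262*sin(t) - 15.6828)*cos(t)/(0.2601*sin(t)^4 - 0.5814*sin(t)^3 - 4.2549*sin(t)^2 + 5.1186*sin(t) + 20.1601)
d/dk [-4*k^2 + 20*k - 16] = 20 - 8*k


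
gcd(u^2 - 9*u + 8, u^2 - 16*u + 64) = u - 8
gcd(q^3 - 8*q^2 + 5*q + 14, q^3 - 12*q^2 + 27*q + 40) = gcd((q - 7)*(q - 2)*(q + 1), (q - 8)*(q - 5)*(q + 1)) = q + 1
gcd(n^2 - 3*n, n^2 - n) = n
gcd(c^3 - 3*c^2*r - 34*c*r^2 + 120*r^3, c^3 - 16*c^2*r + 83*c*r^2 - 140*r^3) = c^2 - 9*c*r + 20*r^2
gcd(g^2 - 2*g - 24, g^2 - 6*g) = g - 6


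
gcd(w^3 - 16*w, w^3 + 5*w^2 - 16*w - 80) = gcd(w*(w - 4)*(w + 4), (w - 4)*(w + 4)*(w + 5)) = w^2 - 16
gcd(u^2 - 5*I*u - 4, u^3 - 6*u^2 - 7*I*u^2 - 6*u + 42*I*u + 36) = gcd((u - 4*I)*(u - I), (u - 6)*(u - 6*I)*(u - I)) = u - I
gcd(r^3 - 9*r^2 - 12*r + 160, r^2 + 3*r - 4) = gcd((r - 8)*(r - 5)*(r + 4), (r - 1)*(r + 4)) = r + 4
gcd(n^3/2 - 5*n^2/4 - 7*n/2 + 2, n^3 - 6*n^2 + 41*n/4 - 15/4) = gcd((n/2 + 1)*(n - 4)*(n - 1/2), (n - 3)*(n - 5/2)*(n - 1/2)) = n - 1/2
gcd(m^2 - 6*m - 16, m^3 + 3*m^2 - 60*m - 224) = m - 8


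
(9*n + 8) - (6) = 9*n + 2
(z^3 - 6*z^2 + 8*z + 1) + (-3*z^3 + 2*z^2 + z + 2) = -2*z^3 - 4*z^2 + 9*z + 3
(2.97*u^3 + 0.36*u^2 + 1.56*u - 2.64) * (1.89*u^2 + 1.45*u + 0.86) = 5.6133*u^5 + 4.9869*u^4 + 6.0246*u^3 - 2.418*u^2 - 2.4864*u - 2.2704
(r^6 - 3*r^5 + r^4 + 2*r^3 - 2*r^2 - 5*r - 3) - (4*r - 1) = r^6 - 3*r^5 + r^4 + 2*r^3 - 2*r^2 - 9*r - 2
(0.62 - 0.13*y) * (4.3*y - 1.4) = -0.559*y^2 + 2.848*y - 0.868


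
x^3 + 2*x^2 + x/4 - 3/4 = (x - 1/2)*(x + 1)*(x + 3/2)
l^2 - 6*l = l*(l - 6)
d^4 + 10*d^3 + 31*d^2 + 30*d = d*(d + 2)*(d + 3)*(d + 5)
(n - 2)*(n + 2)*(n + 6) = n^3 + 6*n^2 - 4*n - 24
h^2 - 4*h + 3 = (h - 3)*(h - 1)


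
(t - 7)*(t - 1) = t^2 - 8*t + 7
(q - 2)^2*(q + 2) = q^3 - 2*q^2 - 4*q + 8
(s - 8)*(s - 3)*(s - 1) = s^3 - 12*s^2 + 35*s - 24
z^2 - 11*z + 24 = (z - 8)*(z - 3)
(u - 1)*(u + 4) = u^2 + 3*u - 4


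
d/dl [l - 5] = 1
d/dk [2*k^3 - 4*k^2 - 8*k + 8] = 6*k^2 - 8*k - 8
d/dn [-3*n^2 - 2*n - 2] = -6*n - 2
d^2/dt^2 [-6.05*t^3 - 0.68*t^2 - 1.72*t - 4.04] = -36.3*t - 1.36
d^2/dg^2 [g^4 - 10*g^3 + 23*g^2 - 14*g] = 12*g^2 - 60*g + 46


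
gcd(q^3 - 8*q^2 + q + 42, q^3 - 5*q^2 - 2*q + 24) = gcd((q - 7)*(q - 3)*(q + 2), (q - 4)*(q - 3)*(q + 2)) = q^2 - q - 6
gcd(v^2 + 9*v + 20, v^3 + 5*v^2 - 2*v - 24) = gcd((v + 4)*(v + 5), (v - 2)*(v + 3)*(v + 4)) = v + 4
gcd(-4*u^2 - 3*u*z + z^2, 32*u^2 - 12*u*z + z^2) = -4*u + z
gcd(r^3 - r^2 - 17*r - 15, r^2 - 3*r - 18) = r + 3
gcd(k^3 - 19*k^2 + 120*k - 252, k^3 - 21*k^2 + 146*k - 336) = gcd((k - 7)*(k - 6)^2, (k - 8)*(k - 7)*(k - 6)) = k^2 - 13*k + 42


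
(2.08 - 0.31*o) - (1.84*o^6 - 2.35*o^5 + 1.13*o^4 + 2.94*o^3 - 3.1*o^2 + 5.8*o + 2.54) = -1.84*o^6 + 2.35*o^5 - 1.13*o^4 - 2.94*o^3 + 3.1*o^2 - 6.11*o - 0.46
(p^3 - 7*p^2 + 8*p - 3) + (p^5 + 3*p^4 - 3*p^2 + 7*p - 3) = p^5 + 3*p^4 + p^3 - 10*p^2 + 15*p - 6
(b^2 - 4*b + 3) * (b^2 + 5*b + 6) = b^4 + b^3 - 11*b^2 - 9*b + 18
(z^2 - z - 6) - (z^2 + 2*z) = -3*z - 6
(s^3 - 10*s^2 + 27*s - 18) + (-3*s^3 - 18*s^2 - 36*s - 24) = -2*s^3 - 28*s^2 - 9*s - 42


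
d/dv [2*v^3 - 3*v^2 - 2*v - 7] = 6*v^2 - 6*v - 2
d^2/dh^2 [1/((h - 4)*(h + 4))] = 2*(3*h^2 + 16)/(h^6 - 48*h^4 + 768*h^2 - 4096)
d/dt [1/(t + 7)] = -1/(t + 7)^2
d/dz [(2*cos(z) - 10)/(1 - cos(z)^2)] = 2*(sin(z)^2 + 10*cos(z) - 2)/sin(z)^3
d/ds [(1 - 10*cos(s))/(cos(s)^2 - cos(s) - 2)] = (10*sin(s)^2 + 2*cos(s) - 31)*sin(s)/(sin(s)^2 + cos(s) + 1)^2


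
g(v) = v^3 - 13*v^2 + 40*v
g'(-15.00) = 1105.00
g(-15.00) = -6900.00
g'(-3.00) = 145.00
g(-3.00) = -264.00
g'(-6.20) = 316.52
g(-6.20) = -986.05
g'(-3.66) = 175.35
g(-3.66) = -369.57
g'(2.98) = -10.84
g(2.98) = 30.22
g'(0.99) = 17.20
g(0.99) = 27.83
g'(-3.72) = 178.24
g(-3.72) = -380.18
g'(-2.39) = 119.28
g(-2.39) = -183.51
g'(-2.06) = 106.29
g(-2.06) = -146.31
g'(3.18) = -12.34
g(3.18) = 27.90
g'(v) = 3*v^2 - 26*v + 40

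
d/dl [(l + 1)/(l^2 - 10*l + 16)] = (l^2 - 10*l - 2*(l - 5)*(l + 1) + 16)/(l^2 - 10*l + 16)^2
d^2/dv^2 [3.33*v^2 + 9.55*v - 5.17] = 6.66000000000000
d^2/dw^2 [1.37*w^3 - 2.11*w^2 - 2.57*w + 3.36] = 8.22*w - 4.22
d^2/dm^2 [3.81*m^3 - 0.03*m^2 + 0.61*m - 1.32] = 22.86*m - 0.06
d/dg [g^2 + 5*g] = 2*g + 5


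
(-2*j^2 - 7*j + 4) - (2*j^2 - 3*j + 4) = -4*j^2 - 4*j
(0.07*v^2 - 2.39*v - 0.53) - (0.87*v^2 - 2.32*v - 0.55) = -0.8*v^2 - 0.0700000000000003*v + 0.02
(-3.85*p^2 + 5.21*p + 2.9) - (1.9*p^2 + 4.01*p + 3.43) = -5.75*p^2 + 1.2*p - 0.53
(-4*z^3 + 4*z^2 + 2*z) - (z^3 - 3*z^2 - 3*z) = -5*z^3 + 7*z^2 + 5*z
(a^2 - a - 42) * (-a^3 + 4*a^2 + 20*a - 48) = -a^5 + 5*a^4 + 58*a^3 - 236*a^2 - 792*a + 2016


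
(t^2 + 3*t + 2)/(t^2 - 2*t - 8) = (t + 1)/(t - 4)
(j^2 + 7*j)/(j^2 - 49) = j/(j - 7)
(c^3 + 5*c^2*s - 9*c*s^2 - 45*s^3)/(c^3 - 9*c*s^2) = (c + 5*s)/c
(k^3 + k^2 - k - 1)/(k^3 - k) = (k + 1)/k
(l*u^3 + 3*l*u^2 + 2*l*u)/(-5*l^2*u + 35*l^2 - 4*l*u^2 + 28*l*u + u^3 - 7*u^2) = l*u*(u^2 + 3*u + 2)/(-5*l^2*u + 35*l^2 - 4*l*u^2 + 28*l*u + u^3 - 7*u^2)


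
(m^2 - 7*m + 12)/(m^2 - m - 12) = (m - 3)/(m + 3)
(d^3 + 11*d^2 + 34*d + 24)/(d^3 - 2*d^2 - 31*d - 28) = (d + 6)/(d - 7)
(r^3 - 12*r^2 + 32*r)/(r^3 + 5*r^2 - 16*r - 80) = r*(r - 8)/(r^2 + 9*r + 20)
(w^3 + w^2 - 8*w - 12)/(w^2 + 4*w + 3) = (w^3 + w^2 - 8*w - 12)/(w^2 + 4*w + 3)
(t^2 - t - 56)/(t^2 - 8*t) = (t + 7)/t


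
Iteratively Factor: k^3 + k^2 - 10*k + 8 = (k + 4)*(k^2 - 3*k + 2) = (k - 2)*(k + 4)*(k - 1)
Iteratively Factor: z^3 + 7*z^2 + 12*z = (z + 3)*(z^2 + 4*z) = z*(z + 3)*(z + 4)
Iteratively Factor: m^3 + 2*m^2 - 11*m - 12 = (m - 3)*(m^2 + 5*m + 4) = (m - 3)*(m + 4)*(m + 1)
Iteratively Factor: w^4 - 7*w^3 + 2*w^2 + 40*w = (w - 4)*(w^3 - 3*w^2 - 10*w) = (w - 5)*(w - 4)*(w^2 + 2*w) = w*(w - 5)*(w - 4)*(w + 2)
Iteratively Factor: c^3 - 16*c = (c + 4)*(c^2 - 4*c) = c*(c + 4)*(c - 4)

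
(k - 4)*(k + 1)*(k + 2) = k^3 - k^2 - 10*k - 8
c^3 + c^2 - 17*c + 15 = (c - 3)*(c - 1)*(c + 5)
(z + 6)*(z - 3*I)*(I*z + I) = I*z^3 + 3*z^2 + 7*I*z^2 + 21*z + 6*I*z + 18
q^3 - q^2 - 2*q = q*(q - 2)*(q + 1)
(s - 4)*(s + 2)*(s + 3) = s^3 + s^2 - 14*s - 24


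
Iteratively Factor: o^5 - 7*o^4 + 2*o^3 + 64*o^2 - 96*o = (o + 3)*(o^4 - 10*o^3 + 32*o^2 - 32*o) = (o - 4)*(o + 3)*(o^3 - 6*o^2 + 8*o) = (o - 4)^2*(o + 3)*(o^2 - 2*o) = (o - 4)^2*(o - 2)*(o + 3)*(o)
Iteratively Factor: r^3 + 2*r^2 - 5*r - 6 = (r - 2)*(r^2 + 4*r + 3) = (r - 2)*(r + 3)*(r + 1)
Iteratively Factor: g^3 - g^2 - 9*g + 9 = (g + 3)*(g^2 - 4*g + 3) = (g - 3)*(g + 3)*(g - 1)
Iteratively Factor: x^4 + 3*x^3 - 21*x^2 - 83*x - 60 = (x + 4)*(x^3 - x^2 - 17*x - 15) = (x + 1)*(x + 4)*(x^2 - 2*x - 15) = (x - 5)*(x + 1)*(x + 4)*(x + 3)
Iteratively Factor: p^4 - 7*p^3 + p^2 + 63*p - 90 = (p - 2)*(p^3 - 5*p^2 - 9*p + 45) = (p - 3)*(p - 2)*(p^2 - 2*p - 15) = (p - 5)*(p - 3)*(p - 2)*(p + 3)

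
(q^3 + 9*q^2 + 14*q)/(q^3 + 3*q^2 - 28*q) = (q + 2)/(q - 4)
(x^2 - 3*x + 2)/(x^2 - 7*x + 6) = (x - 2)/(x - 6)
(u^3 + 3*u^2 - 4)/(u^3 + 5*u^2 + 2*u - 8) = (u + 2)/(u + 4)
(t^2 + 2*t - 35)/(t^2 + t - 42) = (t - 5)/(t - 6)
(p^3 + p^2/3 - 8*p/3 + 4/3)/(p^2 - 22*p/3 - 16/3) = (-3*p^3 - p^2 + 8*p - 4)/(-3*p^2 + 22*p + 16)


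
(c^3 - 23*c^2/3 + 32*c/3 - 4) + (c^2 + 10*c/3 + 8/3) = c^3 - 20*c^2/3 + 14*c - 4/3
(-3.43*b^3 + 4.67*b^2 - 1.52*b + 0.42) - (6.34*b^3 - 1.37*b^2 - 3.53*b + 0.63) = -9.77*b^3 + 6.04*b^2 + 2.01*b - 0.21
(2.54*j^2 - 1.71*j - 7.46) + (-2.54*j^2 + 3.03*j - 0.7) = 1.32*j - 8.16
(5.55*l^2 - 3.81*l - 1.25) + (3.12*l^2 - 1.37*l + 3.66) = 8.67*l^2 - 5.18*l + 2.41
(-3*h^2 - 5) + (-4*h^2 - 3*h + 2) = -7*h^2 - 3*h - 3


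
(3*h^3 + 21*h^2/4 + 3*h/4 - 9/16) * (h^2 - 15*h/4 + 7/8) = 3*h^5 - 6*h^4 - 261*h^3/16 + 39*h^2/32 + 177*h/64 - 63/128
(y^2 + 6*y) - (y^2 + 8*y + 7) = -2*y - 7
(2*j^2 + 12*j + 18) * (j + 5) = 2*j^3 + 22*j^2 + 78*j + 90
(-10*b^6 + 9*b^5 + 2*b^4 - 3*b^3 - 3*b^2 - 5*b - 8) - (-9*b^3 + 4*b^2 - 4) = -10*b^6 + 9*b^5 + 2*b^4 + 6*b^3 - 7*b^2 - 5*b - 4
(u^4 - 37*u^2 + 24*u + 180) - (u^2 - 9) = u^4 - 38*u^2 + 24*u + 189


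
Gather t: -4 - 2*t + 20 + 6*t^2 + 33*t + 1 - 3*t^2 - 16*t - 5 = 3*t^2 + 15*t + 12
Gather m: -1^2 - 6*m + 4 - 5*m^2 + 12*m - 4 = -5*m^2 + 6*m - 1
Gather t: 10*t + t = 11*t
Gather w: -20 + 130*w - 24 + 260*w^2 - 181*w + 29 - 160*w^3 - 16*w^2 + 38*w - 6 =-160*w^3 + 244*w^2 - 13*w - 21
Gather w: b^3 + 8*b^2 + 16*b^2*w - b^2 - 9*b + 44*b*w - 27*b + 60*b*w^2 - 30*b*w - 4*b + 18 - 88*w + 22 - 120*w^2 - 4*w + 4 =b^3 + 7*b^2 - 40*b + w^2*(60*b - 120) + w*(16*b^2 + 14*b - 92) + 44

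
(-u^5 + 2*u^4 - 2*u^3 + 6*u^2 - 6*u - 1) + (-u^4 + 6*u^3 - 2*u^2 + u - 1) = -u^5 + u^4 + 4*u^3 + 4*u^2 - 5*u - 2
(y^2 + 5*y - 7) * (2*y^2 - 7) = 2*y^4 + 10*y^3 - 21*y^2 - 35*y + 49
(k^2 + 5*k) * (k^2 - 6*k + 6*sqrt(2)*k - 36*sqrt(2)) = k^4 - k^3 + 6*sqrt(2)*k^3 - 30*k^2 - 6*sqrt(2)*k^2 - 180*sqrt(2)*k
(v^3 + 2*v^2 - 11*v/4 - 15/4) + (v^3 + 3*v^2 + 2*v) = 2*v^3 + 5*v^2 - 3*v/4 - 15/4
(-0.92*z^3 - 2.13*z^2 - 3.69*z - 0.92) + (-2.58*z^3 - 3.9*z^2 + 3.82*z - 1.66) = -3.5*z^3 - 6.03*z^2 + 0.13*z - 2.58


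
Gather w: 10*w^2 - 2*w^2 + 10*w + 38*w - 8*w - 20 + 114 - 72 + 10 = 8*w^2 + 40*w + 32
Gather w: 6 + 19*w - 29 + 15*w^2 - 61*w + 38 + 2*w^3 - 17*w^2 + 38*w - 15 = 2*w^3 - 2*w^2 - 4*w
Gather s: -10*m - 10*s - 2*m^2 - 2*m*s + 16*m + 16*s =-2*m^2 + 6*m + s*(6 - 2*m)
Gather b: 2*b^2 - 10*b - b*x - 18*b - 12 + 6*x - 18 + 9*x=2*b^2 + b*(-x - 28) + 15*x - 30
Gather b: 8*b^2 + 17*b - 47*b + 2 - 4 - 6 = 8*b^2 - 30*b - 8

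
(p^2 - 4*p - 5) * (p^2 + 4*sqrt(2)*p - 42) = p^4 - 4*p^3 + 4*sqrt(2)*p^3 - 47*p^2 - 16*sqrt(2)*p^2 - 20*sqrt(2)*p + 168*p + 210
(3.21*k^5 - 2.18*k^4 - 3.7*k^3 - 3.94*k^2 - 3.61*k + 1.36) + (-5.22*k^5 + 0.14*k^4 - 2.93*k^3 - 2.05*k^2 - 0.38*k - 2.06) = -2.01*k^5 - 2.04*k^4 - 6.63*k^3 - 5.99*k^2 - 3.99*k - 0.7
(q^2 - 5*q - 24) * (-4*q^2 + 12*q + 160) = -4*q^4 + 32*q^3 + 196*q^2 - 1088*q - 3840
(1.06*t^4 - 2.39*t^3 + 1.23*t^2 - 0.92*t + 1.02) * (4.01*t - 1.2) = 4.2506*t^5 - 10.8559*t^4 + 7.8003*t^3 - 5.1652*t^2 + 5.1942*t - 1.224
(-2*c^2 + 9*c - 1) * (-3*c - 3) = 6*c^3 - 21*c^2 - 24*c + 3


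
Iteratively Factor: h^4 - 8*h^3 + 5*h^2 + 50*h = (h + 2)*(h^3 - 10*h^2 + 25*h) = (h - 5)*(h + 2)*(h^2 - 5*h) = h*(h - 5)*(h + 2)*(h - 5)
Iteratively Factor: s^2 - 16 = (s + 4)*(s - 4)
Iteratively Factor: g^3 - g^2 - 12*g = (g + 3)*(g^2 - 4*g) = (g - 4)*(g + 3)*(g)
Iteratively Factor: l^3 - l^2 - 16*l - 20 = (l + 2)*(l^2 - 3*l - 10) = (l + 2)^2*(l - 5)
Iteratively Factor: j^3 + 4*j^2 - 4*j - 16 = (j + 2)*(j^2 + 2*j - 8) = (j - 2)*(j + 2)*(j + 4)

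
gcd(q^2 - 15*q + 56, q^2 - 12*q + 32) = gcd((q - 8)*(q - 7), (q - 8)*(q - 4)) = q - 8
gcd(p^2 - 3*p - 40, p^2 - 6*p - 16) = p - 8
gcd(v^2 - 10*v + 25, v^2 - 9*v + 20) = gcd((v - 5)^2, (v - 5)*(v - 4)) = v - 5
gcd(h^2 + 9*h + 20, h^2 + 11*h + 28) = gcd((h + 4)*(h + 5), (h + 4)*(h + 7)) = h + 4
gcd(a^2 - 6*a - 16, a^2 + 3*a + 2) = a + 2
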